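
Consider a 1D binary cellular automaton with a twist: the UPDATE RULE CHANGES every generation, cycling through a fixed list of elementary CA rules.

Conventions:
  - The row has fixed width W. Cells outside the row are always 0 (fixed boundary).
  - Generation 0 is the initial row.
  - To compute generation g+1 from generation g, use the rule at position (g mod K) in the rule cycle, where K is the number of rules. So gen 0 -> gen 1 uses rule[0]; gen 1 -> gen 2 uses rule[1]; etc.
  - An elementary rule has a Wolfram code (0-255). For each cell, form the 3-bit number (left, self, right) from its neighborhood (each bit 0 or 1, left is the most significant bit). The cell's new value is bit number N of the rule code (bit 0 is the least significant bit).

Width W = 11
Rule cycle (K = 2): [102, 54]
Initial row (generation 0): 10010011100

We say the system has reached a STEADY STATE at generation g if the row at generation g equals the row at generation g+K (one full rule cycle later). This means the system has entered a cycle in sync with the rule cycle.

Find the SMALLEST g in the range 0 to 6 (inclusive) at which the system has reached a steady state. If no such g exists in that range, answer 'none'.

Answer: none

Derivation:
Gen 0: 10010011100
Gen 1 (rule 102): 10110100100
Gen 2 (rule 54): 11001111110
Gen 3 (rule 102): 01010000010
Gen 4 (rule 54): 11111000111
Gen 5 (rule 102): 00001001001
Gen 6 (rule 54): 00011111111
Gen 7 (rule 102): 00100000001
Gen 8 (rule 54): 01110000011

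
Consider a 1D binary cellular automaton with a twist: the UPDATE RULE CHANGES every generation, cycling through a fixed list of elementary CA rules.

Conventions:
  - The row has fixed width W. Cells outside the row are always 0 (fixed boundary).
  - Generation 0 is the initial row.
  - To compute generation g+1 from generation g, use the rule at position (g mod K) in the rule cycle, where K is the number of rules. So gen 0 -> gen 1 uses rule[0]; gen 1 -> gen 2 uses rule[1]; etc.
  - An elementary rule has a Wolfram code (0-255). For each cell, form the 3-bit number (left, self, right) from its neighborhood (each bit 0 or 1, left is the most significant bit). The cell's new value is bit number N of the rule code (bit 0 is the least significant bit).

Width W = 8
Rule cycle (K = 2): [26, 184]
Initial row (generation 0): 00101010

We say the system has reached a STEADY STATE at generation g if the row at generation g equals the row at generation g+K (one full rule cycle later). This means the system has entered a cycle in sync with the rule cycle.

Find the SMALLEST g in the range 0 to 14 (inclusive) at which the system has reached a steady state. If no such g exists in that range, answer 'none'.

Answer: none

Derivation:
Gen 0: 00101010
Gen 1 (rule 26): 01000001
Gen 2 (rule 184): 00100000
Gen 3 (rule 26): 01010000
Gen 4 (rule 184): 00101000
Gen 5 (rule 26): 01000100
Gen 6 (rule 184): 00100010
Gen 7 (rule 26): 01010101
Gen 8 (rule 184): 00101010
Gen 9 (rule 26): 01000001
Gen 10 (rule 184): 00100000
Gen 11 (rule 26): 01010000
Gen 12 (rule 184): 00101000
Gen 13 (rule 26): 01000100
Gen 14 (rule 184): 00100010
Gen 15 (rule 26): 01010101
Gen 16 (rule 184): 00101010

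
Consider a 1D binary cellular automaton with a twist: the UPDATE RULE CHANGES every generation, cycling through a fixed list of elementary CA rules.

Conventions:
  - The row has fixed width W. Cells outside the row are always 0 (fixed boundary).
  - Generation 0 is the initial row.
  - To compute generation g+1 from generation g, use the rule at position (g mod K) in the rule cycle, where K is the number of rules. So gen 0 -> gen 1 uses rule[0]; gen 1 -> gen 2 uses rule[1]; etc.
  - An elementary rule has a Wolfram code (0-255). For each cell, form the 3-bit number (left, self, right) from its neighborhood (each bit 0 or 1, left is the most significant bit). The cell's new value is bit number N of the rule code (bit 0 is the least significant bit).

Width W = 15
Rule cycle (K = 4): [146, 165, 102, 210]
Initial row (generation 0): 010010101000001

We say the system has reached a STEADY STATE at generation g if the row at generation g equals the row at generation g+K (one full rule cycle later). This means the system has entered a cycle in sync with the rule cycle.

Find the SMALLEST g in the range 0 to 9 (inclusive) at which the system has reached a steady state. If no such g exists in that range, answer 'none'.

Gen 0: 010010101000001
Gen 1 (rule 146): 101100000100010
Gen 2 (rule 165): 110001110101010
Gen 3 (rule 102): 010010011111110
Gen 4 (rule 210): 101101101111111
Gen 5 (rule 146): 000000000111110
Gen 6 (rule 165): 111111110011100
Gen 7 (rule 102): 000000010100100
Gen 8 (rule 210): 000000100011010
Gen 9 (rule 146): 000001010100001
Gen 10 (rule 165): 111101111101101
Gen 11 (rule 102): 000110000110111
Gen 12 (rule 210): 001011001010011
Gen 13 (rule 146): 010000110001100

Answer: none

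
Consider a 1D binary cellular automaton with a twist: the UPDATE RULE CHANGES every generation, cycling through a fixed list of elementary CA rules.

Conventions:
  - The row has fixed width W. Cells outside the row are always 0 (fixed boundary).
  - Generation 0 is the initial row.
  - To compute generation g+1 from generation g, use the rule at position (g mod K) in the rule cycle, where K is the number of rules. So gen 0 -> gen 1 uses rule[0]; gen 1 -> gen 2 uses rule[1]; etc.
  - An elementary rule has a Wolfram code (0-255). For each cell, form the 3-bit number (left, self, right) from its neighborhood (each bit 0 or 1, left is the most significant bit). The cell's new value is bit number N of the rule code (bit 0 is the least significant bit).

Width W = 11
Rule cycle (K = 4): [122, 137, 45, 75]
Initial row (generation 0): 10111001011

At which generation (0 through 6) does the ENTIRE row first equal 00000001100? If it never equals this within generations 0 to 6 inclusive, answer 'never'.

Answer: never

Derivation:
Gen 0: 10111001011
Gen 1 (rule 122): 01101110111
Gen 2 (rule 137): 01001100110
Gen 3 (rule 45): 01001000100
Gen 4 (rule 75): 10010011001
Gen 5 (rule 122): 01101111110
Gen 6 (rule 137): 01001111100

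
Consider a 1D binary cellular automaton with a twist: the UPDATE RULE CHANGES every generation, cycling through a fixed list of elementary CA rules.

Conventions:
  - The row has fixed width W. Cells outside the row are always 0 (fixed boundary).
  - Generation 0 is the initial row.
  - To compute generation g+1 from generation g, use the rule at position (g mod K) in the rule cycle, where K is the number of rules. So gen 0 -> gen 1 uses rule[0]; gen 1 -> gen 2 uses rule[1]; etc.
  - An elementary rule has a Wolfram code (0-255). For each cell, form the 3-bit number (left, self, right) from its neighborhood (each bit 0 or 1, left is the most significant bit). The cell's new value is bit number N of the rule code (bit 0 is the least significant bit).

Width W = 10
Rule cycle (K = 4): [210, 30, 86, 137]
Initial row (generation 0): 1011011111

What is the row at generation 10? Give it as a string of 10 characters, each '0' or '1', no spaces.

Gen 0: 1011011111
Gen 1 (rule 210): 0001001111
Gen 2 (rule 30): 0011111000
Gen 3 (rule 86): 0100001100
Gen 4 (rule 137): 0001101001
Gen 5 (rule 210): 0010100110
Gen 6 (rule 30): 0110111101
Gen 7 (rule 86): 1010000101
Gen 8 (rule 137): 0000110000
Gen 9 (rule 210): 0001011000
Gen 10 (rule 30): 0011010100

Answer: 0011010100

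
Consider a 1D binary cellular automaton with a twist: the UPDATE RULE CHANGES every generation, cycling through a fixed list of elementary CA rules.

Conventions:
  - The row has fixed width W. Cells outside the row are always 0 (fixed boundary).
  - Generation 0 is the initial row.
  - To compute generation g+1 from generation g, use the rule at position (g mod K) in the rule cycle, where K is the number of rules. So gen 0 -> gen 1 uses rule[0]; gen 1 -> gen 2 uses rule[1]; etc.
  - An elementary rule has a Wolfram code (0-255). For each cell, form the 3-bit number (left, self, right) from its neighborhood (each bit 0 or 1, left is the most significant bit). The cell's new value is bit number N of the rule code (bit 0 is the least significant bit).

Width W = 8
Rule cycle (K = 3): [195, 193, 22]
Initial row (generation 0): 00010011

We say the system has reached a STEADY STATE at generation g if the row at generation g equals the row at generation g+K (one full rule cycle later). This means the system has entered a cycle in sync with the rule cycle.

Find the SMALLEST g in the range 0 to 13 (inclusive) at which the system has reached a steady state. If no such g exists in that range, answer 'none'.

Answer: none

Derivation:
Gen 0: 00010011
Gen 1 (rule 195): 11100101
Gen 2 (rule 193): 01100000
Gen 3 (rule 22): 10010000
Gen 4 (rule 195): 00100111
Gen 5 (rule 193): 10000011
Gen 6 (rule 22): 11000100
Gen 7 (rule 195): 01011001
Gen 8 (rule 193): 00001000
Gen 9 (rule 22): 00011100
Gen 10 (rule 195): 11101101
Gen 11 (rule 193): 01100100
Gen 12 (rule 22): 10011110
Gen 13 (rule 195): 00101110
Gen 14 (rule 193): 10000110
Gen 15 (rule 22): 11001001
Gen 16 (rule 195): 01010010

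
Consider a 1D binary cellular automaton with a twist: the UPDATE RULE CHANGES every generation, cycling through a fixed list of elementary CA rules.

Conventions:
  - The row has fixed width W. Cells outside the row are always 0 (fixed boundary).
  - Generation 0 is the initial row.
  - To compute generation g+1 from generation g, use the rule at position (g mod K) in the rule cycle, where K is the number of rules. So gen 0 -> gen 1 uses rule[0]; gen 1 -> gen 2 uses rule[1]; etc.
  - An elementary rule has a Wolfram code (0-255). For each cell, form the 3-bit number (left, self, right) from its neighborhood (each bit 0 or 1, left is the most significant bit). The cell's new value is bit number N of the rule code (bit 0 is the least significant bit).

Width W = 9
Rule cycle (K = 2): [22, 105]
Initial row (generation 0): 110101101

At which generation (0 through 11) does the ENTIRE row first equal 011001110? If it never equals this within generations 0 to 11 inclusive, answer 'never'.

Gen 0: 110101101
Gen 1 (rule 22): 000100001
Gen 2 (rule 105): 110001100
Gen 3 (rule 22): 001010010
Gen 4 (rule 105): 100100000
Gen 5 (rule 22): 111110000
Gen 6 (rule 105): 100010111
Gen 7 (rule 22): 110110000
Gen 8 (rule 105): 111110111
Gen 9 (rule 22): 000000000
Gen 10 (rule 105): 111111111
Gen 11 (rule 22): 000000000

Answer: never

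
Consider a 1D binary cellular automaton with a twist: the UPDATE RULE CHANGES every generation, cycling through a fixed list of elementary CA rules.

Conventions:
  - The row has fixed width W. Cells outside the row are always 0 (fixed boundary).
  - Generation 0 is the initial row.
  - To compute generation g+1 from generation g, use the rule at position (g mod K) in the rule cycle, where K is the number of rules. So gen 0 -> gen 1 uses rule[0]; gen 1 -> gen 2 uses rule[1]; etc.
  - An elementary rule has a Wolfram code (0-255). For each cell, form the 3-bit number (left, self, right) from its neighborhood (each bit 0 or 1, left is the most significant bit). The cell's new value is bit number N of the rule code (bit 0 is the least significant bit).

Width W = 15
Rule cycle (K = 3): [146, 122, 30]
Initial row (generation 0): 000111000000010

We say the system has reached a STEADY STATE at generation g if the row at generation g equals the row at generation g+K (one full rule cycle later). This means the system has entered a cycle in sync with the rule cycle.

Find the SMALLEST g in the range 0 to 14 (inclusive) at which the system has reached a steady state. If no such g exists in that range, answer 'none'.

Answer: 4

Derivation:
Gen 0: 000111000000010
Gen 1 (rule 146): 001010100000101
Gen 2 (rule 122): 010101010001010
Gen 3 (rule 30): 110101011011011
Gen 4 (rule 146): 000000000000000
Gen 5 (rule 122): 000000000000000
Gen 6 (rule 30): 000000000000000
Gen 7 (rule 146): 000000000000000
Gen 8 (rule 122): 000000000000000
Gen 9 (rule 30): 000000000000000
Gen 10 (rule 146): 000000000000000
Gen 11 (rule 122): 000000000000000
Gen 12 (rule 30): 000000000000000
Gen 13 (rule 146): 000000000000000
Gen 14 (rule 122): 000000000000000
Gen 15 (rule 30): 000000000000000
Gen 16 (rule 146): 000000000000000
Gen 17 (rule 122): 000000000000000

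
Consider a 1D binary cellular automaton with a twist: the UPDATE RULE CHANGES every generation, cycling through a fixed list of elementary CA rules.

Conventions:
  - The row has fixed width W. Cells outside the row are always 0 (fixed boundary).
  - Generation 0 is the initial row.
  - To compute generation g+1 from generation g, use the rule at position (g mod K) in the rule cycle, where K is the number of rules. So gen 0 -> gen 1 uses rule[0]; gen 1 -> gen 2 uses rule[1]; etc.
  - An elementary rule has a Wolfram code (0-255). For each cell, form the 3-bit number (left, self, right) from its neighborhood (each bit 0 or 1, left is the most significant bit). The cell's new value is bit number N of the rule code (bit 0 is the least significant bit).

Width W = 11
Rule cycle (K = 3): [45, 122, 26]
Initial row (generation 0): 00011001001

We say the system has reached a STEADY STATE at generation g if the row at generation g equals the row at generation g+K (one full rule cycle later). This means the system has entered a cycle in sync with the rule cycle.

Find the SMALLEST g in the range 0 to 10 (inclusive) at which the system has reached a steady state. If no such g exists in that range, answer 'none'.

Answer: none

Derivation:
Gen 0: 00011001001
Gen 1 (rule 45): 11010001001
Gen 2 (rule 122): 11101010110
Gen 3 (rule 26): 10000000101
Gen 4 (rule 45): 10111110111
Gen 5 (rule 122): 01100011101
Gen 6 (rule 26): 11010110000
Gen 7 (rule 45): 10111100111
Gen 8 (rule 122): 01100111101
Gen 9 (rule 26): 11011100000
Gen 10 (rule 45): 10110001111
Gen 11 (rule 122): 01111011001
Gen 12 (rule 26): 11000010110
Gen 13 (rule 45): 10011011100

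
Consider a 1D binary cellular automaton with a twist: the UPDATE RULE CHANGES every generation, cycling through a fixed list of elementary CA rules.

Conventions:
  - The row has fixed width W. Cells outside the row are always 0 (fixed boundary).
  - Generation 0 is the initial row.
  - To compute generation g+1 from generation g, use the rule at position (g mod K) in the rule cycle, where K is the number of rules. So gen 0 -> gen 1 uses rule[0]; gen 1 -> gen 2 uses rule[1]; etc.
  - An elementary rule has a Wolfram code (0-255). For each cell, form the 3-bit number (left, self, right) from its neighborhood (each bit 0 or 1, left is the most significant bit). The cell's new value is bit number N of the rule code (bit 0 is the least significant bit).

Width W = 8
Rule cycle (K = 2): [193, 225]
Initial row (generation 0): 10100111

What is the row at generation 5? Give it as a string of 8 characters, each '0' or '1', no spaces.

Gen 0: 10100111
Gen 1 (rule 193): 00000011
Gen 2 (rule 225): 11111001
Gen 3 (rule 193): 01111000
Gen 4 (rule 225): 00111011
Gen 5 (rule 193): 10011001

Answer: 10011001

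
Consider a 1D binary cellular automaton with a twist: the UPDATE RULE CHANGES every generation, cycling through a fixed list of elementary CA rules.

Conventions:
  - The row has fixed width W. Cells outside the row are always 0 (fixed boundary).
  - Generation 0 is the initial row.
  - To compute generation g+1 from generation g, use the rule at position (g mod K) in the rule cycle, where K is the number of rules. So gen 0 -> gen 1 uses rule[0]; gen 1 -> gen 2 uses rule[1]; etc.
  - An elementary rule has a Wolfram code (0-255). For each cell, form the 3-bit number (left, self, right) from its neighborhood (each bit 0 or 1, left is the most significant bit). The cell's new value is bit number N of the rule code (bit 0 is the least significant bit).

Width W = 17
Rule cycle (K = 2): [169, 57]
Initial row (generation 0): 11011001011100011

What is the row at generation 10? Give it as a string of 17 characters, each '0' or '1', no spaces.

Answer: 00111001011001111

Derivation:
Gen 0: 11011001011100011
Gen 1 (rule 169): 10110000111001010
Gen 2 (rule 57): 01101110100100101
Gen 3 (rule 169): 01011101000000010
Gen 4 (rule 57): 00110010111111001
Gen 5 (rule 169): 10100001111110000
Gen 6 (rule 57): 01011101000001111
Gen 7 (rule 169): 00111010011101110
Gen 8 (rule 57): 10100101010011001
Gen 9 (rule 169): 01000010100010000
Gen 10 (rule 57): 00111001011001111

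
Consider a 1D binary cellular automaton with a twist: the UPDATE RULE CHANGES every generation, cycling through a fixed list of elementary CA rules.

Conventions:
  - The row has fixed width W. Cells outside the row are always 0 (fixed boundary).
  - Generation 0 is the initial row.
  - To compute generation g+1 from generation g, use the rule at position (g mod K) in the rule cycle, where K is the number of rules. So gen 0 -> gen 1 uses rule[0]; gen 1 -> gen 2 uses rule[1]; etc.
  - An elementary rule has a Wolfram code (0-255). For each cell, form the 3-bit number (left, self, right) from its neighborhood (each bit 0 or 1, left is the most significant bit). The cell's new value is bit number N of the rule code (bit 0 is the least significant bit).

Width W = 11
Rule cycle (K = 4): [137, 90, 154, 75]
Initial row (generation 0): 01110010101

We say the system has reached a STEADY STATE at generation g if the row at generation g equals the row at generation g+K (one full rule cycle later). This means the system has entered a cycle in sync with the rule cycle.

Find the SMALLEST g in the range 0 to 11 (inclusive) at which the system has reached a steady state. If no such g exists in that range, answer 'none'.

Answer: none

Derivation:
Gen 0: 01110010101
Gen 1 (rule 137): 01100000000
Gen 2 (rule 90): 11110000000
Gen 3 (rule 154): 11101000000
Gen 4 (rule 75): 10100011111
Gen 5 (rule 137): 00001011110
Gen 6 (rule 90): 00010010011
Gen 7 (rule 154): 00101101110
Gen 8 (rule 75): 11001101010
Gen 9 (rule 137): 10001000000
Gen 10 (rule 90): 01010100000
Gen 11 (rule 154): 10000010000
Gen 12 (rule 75): 00111100111
Gen 13 (rule 137): 10111000110
Gen 14 (rule 90): 00101101111
Gen 15 (rule 154): 01001001110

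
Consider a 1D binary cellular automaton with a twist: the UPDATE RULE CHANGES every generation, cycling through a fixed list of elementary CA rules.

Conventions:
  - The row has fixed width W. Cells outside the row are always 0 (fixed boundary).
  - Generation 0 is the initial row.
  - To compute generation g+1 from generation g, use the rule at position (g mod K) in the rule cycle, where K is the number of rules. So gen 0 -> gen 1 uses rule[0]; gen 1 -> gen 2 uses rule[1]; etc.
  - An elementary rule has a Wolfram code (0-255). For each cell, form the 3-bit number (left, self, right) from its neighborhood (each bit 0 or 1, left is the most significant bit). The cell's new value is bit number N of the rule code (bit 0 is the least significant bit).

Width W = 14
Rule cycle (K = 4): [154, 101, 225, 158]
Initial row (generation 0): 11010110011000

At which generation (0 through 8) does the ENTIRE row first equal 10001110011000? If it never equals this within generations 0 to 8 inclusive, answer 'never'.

Gen 0: 11010110011000
Gen 1 (rule 154): 10000101110100
Gen 2 (rule 101): 10110110011101
Gen 3 (rule 225): 01011010001110
Gen 4 (rule 158): 11010011011101
Gen 5 (rule 154): 10001110011000
Gen 6 (rule 101): 10100010001011
Gen 7 (rule 225): 01001000100101
Gen 8 (rule 158): 11111101111101

Answer: 5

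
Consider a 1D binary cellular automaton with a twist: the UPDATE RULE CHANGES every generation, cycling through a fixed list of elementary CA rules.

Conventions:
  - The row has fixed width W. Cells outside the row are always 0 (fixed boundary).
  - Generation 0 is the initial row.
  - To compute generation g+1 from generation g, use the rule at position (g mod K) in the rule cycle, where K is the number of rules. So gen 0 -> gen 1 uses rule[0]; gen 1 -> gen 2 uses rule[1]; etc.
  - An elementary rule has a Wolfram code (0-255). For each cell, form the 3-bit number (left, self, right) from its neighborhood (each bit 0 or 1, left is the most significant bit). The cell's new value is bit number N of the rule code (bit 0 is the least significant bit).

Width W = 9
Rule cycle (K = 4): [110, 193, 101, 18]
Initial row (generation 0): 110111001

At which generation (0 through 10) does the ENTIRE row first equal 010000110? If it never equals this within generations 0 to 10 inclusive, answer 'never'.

Answer: never

Derivation:
Gen 0: 110111001
Gen 1 (rule 110): 111101011
Gen 2 (rule 193): 011100001
Gen 3 (rule 101): 000101101
Gen 4 (rule 18): 001000000
Gen 5 (rule 110): 011000000
Gen 6 (rule 193): 001011111
Gen 7 (rule 101): 101100001
Gen 8 (rule 18): 000010010
Gen 9 (rule 110): 000110110
Gen 10 (rule 193): 110010010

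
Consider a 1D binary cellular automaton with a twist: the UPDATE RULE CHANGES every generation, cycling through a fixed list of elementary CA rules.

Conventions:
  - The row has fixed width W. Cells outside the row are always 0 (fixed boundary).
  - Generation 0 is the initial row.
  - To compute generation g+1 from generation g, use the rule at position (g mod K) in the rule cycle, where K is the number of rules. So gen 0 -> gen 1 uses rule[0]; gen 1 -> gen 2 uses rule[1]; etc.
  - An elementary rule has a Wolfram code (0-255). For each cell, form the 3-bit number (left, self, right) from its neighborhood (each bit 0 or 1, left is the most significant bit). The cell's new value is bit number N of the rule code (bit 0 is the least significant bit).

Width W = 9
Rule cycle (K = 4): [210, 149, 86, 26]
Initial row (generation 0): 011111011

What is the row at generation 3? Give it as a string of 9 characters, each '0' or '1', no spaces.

Gen 0: 011111011
Gen 1 (rule 210): 101111001
Gen 2 (rule 149): 100110101
Gen 3 (rule 86): 111010101

Answer: 111010101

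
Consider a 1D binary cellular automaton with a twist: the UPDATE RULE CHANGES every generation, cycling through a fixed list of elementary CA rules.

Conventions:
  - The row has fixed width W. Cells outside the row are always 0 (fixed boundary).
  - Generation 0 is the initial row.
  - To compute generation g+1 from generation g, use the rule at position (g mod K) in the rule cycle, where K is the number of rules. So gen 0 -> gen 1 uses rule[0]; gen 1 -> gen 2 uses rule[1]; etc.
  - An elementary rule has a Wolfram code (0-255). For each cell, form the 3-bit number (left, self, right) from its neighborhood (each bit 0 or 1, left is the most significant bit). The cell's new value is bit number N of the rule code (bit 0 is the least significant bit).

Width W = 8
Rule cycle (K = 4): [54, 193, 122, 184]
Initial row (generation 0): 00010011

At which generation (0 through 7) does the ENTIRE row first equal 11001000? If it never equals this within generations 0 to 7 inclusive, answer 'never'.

Gen 0: 00010011
Gen 1 (rule 54): 00111100
Gen 2 (rule 193): 10011101
Gen 3 (rule 122): 01110110
Gen 4 (rule 184): 01101101
Gen 5 (rule 54): 10010011
Gen 6 (rule 193): 00000001
Gen 7 (rule 122): 00000010

Answer: never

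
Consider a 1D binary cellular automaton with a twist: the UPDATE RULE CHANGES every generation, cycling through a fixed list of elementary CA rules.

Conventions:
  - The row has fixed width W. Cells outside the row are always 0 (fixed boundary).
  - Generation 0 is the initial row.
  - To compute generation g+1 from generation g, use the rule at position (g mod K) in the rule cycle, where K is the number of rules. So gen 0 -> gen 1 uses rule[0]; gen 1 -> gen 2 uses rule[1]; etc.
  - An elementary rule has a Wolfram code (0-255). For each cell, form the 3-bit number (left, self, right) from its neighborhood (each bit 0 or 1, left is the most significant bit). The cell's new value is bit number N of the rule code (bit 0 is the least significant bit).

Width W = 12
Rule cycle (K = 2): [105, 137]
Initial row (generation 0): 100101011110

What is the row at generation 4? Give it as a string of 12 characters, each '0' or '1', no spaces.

Answer: 000000101110

Derivation:
Gen 0: 100101011110
Gen 1 (rule 105): 000010110010
Gen 2 (rule 137): 111000100000
Gen 3 (rule 105): 101010001111
Gen 4 (rule 137): 000000101110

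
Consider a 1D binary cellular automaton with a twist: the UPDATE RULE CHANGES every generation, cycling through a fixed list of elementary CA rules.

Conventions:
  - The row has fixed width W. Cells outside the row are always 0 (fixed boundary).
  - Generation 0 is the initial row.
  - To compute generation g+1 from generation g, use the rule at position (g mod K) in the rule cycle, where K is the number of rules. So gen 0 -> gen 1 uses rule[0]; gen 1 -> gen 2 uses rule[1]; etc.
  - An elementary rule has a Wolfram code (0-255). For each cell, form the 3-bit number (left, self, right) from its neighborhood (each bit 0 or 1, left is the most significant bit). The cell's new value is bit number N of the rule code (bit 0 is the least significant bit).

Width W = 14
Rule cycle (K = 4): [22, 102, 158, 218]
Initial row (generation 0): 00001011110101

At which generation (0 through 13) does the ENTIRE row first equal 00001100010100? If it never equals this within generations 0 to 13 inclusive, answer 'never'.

Answer: never

Derivation:
Gen 0: 00001011110101
Gen 1 (rule 22): 00011000000101
Gen 2 (rule 102): 00101000001111
Gen 3 (rule 158): 01101100011110
Gen 4 (rule 218): 11101110111111
Gen 5 (rule 22): 00000000000000
Gen 6 (rule 102): 00000000000000
Gen 7 (rule 158): 00000000000000
Gen 8 (rule 218): 00000000000000
Gen 9 (rule 22): 00000000000000
Gen 10 (rule 102): 00000000000000
Gen 11 (rule 158): 00000000000000
Gen 12 (rule 218): 00000000000000
Gen 13 (rule 22): 00000000000000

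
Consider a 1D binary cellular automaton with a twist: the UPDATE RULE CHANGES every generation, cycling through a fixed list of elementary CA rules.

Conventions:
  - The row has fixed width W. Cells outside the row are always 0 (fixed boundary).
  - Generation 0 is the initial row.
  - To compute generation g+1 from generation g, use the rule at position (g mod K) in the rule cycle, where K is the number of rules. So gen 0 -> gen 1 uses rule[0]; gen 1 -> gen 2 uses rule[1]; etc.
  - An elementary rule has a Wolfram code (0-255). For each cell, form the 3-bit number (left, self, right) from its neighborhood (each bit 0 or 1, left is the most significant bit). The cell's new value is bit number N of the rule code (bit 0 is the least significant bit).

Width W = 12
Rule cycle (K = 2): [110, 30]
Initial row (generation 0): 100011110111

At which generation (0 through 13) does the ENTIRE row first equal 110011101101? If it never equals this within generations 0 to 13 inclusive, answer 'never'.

Gen 0: 100011110111
Gen 1 (rule 110): 100110011101
Gen 2 (rule 30): 111101110001
Gen 3 (rule 110): 100111010011
Gen 4 (rule 30): 111100011110
Gen 5 (rule 110): 100100110010
Gen 6 (rule 30): 111111101111
Gen 7 (rule 110): 100000111001
Gen 8 (rule 30): 110001100111
Gen 9 (rule 110): 110011101101
Gen 10 (rule 30): 101110001001
Gen 11 (rule 110): 111010011011
Gen 12 (rule 30): 100011110010
Gen 13 (rule 110): 100110010110

Answer: 9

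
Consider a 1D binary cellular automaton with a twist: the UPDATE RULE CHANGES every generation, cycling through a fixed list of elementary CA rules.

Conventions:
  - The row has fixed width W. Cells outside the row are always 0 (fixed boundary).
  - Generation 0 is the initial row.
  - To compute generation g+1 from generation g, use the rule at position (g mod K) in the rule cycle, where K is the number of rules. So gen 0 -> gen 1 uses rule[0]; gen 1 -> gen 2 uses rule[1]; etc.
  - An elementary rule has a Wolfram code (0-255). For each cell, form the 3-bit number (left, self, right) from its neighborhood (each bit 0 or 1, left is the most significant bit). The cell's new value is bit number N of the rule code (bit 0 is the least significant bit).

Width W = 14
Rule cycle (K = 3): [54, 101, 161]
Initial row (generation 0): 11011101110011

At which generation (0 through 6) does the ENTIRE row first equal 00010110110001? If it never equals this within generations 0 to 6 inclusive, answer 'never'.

Gen 0: 11011101110011
Gen 1 (rule 54): 00100010001100
Gen 2 (rule 101): 10101010100101
Gen 3 (rule 161): 01010101000010
Gen 4 (rule 54): 11111111100111
Gen 5 (rule 101): 00000000100001
Gen 6 (rule 161): 11111110001100

Answer: never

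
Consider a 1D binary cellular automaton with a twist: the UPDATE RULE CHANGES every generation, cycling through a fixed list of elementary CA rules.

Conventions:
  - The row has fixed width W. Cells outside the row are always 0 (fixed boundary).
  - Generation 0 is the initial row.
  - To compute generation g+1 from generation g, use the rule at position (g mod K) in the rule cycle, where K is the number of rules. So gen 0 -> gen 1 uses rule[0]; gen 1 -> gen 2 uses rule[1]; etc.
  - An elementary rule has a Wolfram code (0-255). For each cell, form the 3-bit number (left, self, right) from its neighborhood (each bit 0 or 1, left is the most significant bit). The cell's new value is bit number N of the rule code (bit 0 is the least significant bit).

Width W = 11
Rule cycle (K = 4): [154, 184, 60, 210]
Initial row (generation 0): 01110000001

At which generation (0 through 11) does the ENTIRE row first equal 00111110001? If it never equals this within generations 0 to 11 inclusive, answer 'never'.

Gen 0: 01110000001
Gen 1 (rule 154): 11101000010
Gen 2 (rule 184): 11010100001
Gen 3 (rule 60): 10111110001
Gen 4 (rule 210): 00011111010
Gen 5 (rule 154): 00111110001
Gen 6 (rule 184): 00111101000
Gen 7 (rule 60): 00100011100
Gen 8 (rule 210): 01010101110
Gen 9 (rule 154): 10000001101
Gen 10 (rule 184): 01000001010
Gen 11 (rule 60): 01100001111

Answer: 5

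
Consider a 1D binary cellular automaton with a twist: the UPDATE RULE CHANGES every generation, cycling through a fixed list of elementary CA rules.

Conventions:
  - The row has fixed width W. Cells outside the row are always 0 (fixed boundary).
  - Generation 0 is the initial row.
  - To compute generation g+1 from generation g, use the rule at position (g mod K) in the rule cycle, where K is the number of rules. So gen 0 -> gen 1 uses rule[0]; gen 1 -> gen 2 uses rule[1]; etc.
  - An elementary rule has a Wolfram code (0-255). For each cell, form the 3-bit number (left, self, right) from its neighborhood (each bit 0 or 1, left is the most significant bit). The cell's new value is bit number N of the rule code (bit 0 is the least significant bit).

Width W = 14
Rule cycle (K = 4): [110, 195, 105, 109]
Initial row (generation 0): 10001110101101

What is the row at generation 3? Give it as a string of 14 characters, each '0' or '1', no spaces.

Gen 0: 10001110101101
Gen 1 (rule 110): 10011011111111
Gen 2 (rule 195): 00101001111111
Gen 3 (rule 105): 10010001000001

Answer: 10010001000001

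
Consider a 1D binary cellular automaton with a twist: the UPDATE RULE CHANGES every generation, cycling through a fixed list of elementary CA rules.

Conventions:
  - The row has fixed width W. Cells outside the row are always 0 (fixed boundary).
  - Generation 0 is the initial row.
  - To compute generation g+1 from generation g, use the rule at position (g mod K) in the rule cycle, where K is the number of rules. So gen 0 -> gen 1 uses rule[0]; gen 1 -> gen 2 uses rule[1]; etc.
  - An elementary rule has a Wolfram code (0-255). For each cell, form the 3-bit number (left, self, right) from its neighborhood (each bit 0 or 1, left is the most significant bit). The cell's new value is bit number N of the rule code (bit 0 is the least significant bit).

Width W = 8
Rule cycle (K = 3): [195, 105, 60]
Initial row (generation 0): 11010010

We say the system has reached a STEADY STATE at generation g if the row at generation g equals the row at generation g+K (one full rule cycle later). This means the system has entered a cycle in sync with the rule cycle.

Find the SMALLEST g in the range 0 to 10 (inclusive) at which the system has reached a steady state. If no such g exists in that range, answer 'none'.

Gen 0: 11010010
Gen 1 (rule 195): 01000100
Gen 2 (rule 105): 00010001
Gen 3 (rule 60): 00011001
Gen 4 (rule 195): 11101010
Gen 5 (rule 105): 10110100
Gen 6 (rule 60): 11101110
Gen 7 (rule 195): 01100110
Gen 8 (rule 105): 01100110
Gen 9 (rule 60): 01010101
Gen 10 (rule 195): 10000000
Gen 11 (rule 105): 00111111
Gen 12 (rule 60): 00100000
Gen 13 (rule 195): 11001111

Answer: none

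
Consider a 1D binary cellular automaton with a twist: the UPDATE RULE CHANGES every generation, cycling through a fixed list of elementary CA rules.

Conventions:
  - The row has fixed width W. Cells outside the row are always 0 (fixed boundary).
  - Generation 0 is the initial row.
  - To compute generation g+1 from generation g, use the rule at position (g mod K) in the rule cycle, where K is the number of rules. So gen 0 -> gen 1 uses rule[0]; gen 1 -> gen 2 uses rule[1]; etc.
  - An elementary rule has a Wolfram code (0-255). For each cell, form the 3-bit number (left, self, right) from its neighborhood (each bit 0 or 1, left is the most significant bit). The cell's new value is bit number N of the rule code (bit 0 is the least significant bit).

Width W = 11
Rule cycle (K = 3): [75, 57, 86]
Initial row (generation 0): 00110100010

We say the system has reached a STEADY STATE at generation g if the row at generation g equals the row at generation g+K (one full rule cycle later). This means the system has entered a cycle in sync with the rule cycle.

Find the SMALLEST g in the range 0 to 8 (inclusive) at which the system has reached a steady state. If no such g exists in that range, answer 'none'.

Gen 0: 00110100010
Gen 1 (rule 75): 11110001100
Gen 2 (rule 57): 10001101011
Gen 3 (rule 86): 11010101001
Gen 4 (rule 75): 11000000010
Gen 5 (rule 57): 10111111001
Gen 6 (rule 86): 10000001111
Gen 7 (rule 75): 00111111001
Gen 8 (rule 57): 10100000100
Gen 9 (rule 86): 10110001110
Gen 10 (rule 75): 00110111010
Gen 11 (rule 57): 10101100101

Answer: none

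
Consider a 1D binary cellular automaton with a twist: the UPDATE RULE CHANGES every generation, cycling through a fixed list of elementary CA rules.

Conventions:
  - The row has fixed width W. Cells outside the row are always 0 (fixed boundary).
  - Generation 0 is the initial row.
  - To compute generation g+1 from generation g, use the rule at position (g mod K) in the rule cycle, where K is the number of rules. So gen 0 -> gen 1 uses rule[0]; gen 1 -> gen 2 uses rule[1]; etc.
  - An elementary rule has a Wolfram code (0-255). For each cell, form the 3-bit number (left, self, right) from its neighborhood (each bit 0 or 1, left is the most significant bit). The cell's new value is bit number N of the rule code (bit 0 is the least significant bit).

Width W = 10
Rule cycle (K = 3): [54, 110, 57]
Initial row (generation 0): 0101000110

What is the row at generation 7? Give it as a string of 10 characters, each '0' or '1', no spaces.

Gen 0: 0101000110
Gen 1 (rule 54): 1111101001
Gen 2 (rule 110): 1000111011
Gen 3 (rule 57): 0110100110
Gen 4 (rule 54): 1001111001
Gen 5 (rule 110): 1011001011
Gen 6 (rule 57): 0110100110
Gen 7 (rule 54): 1001111001

Answer: 1001111001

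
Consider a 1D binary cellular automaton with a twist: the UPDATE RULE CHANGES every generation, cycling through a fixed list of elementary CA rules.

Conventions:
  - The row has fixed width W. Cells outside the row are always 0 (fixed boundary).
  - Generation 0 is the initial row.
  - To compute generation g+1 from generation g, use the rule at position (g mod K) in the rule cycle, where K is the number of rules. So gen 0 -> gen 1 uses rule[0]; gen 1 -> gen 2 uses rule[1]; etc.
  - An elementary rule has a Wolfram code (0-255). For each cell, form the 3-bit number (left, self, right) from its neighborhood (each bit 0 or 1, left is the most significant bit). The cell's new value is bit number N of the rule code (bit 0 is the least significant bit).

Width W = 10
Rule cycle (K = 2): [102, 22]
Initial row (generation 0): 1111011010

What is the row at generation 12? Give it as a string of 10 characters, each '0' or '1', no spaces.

Gen 0: 1111011010
Gen 1 (rule 102): 0001101110
Gen 2 (rule 22): 0010000001
Gen 3 (rule 102): 0110000011
Gen 4 (rule 22): 1001000100
Gen 5 (rule 102): 1011001100
Gen 6 (rule 22): 1000110010
Gen 7 (rule 102): 1001010110
Gen 8 (rule 22): 1111010001
Gen 9 (rule 102): 0001110011
Gen 10 (rule 22): 0010001100
Gen 11 (rule 102): 0110010100
Gen 12 (rule 22): 1001110110

Answer: 1001110110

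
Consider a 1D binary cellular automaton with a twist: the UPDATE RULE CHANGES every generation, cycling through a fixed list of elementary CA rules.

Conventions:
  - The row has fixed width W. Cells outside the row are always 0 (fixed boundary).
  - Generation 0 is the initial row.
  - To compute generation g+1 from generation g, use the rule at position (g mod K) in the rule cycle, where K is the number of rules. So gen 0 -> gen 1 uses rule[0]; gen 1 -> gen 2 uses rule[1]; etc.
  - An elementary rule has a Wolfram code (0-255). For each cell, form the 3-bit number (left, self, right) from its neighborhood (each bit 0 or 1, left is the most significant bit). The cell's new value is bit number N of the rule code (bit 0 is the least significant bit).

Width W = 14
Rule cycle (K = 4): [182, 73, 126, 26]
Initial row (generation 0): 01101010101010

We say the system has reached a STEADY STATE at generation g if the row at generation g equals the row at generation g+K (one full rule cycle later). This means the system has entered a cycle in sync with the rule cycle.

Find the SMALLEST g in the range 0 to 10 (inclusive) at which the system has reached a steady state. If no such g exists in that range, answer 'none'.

Answer: none

Derivation:
Gen 0: 01101010101010
Gen 1 (rule 182): 10011111111111
Gen 2 (rule 73): 00010000000001
Gen 3 (rule 126): 00111000000011
Gen 4 (rule 26): 01100100000110
Gen 5 (rule 182): 10011110001001
Gen 6 (rule 73): 00010010100000
Gen 7 (rule 126): 00111111110000
Gen 8 (rule 26): 01100000001000
Gen 9 (rule 182): 10010000011100
Gen 10 (rule 73): 00000111010101
Gen 11 (rule 126): 00001101111111
Gen 12 (rule 26): 00011001000000
Gen 13 (rule 182): 00100111100000
Gen 14 (rule 73): 10000100101111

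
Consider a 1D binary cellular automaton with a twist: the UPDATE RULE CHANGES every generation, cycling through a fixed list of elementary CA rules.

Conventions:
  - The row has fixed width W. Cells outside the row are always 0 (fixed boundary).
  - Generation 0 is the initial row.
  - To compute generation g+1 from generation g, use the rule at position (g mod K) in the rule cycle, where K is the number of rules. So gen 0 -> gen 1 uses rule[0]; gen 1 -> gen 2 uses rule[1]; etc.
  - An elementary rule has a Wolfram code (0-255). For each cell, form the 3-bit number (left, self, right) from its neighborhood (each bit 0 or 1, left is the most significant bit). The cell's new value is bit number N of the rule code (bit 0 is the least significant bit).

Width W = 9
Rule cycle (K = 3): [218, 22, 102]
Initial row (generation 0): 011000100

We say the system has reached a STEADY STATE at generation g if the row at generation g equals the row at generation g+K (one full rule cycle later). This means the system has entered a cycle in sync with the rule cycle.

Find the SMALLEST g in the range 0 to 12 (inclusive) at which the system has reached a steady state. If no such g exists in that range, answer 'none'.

Gen 0: 011000100
Gen 1 (rule 218): 111101010
Gen 2 (rule 22): 000001011
Gen 3 (rule 102): 000011101
Gen 4 (rule 218): 000111100
Gen 5 (rule 22): 001000010
Gen 6 (rule 102): 011000110
Gen 7 (rule 218): 111101111
Gen 8 (rule 22): 000000000
Gen 9 (rule 102): 000000000
Gen 10 (rule 218): 000000000
Gen 11 (rule 22): 000000000
Gen 12 (rule 102): 000000000
Gen 13 (rule 218): 000000000
Gen 14 (rule 22): 000000000
Gen 15 (rule 102): 000000000

Answer: 8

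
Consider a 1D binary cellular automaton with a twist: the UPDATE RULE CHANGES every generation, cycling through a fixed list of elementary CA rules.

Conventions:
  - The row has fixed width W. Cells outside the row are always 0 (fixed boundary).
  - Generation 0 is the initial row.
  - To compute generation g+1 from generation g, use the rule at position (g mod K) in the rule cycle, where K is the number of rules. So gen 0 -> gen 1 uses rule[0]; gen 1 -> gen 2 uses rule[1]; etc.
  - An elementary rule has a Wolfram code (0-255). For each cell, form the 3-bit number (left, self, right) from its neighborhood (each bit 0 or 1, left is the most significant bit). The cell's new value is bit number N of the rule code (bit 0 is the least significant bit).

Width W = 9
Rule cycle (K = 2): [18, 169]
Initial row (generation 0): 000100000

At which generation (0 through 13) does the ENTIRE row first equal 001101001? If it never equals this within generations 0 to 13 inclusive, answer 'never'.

Gen 0: 000100000
Gen 1 (rule 18): 001010000
Gen 2 (rule 169): 100100111
Gen 3 (rule 18): 011011000
Gen 4 (rule 169): 010110011
Gen 5 (rule 18): 100001100
Gen 6 (rule 169): 001101001
Gen 7 (rule 18): 010000110
Gen 8 (rule 169): 000110100
Gen 9 (rule 18): 001000010
Gen 10 (rule 169): 100011000
Gen 11 (rule 18): 010100100
Gen 12 (rule 169): 001000001
Gen 13 (rule 18): 010100010

Answer: 6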